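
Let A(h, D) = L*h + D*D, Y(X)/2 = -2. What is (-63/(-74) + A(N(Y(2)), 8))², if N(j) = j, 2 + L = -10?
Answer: 69739201/5476 ≈ 12735.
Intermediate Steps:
L = -12 (L = -2 - 10 = -12)
Y(X) = -4 (Y(X) = 2*(-2) = -4)
A(h, D) = D² - 12*h (A(h, D) = -12*h + D*D = -12*h + D² = D² - 12*h)
(-63/(-74) + A(N(Y(2)), 8))² = (-63/(-74) + (8² - 12*(-4)))² = (-63*(-1/74) + (64 + 48))² = (63/74 + 112)² = (8351/74)² = 69739201/5476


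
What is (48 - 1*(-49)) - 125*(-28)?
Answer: 3597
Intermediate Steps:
(48 - 1*(-49)) - 125*(-28) = (48 + 49) + 3500 = 97 + 3500 = 3597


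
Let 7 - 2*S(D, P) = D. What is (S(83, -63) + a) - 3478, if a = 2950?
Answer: -566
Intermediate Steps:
S(D, P) = 7/2 - D/2
(S(83, -63) + a) - 3478 = ((7/2 - ½*83) + 2950) - 3478 = ((7/2 - 83/2) + 2950) - 3478 = (-38 + 2950) - 3478 = 2912 - 3478 = -566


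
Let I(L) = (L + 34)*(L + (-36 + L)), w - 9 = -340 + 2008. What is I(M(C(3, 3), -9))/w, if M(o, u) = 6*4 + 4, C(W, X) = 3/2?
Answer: 1240/1677 ≈ 0.73942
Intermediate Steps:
C(W, X) = 3/2 (C(W, X) = 3*(½) = 3/2)
M(o, u) = 28 (M(o, u) = 24 + 4 = 28)
w = 1677 (w = 9 + (-340 + 2008) = 9 + 1668 = 1677)
I(L) = (-36 + 2*L)*(34 + L) (I(L) = (34 + L)*(-36 + 2*L) = (-36 + 2*L)*(34 + L))
I(M(C(3, 3), -9))/w = (-1224 + 2*28² + 32*28)/1677 = (-1224 + 2*784 + 896)*(1/1677) = (-1224 + 1568 + 896)*(1/1677) = 1240*(1/1677) = 1240/1677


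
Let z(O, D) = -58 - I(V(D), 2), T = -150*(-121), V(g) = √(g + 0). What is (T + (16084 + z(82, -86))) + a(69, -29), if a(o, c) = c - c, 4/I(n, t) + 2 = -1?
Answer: 102532/3 ≈ 34177.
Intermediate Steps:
V(g) = √g
I(n, t) = -4/3 (I(n, t) = 4/(-2 - 1) = 4/(-3) = 4*(-⅓) = -4/3)
a(o, c) = 0
T = 18150
z(O, D) = -170/3 (z(O, D) = -58 - 1*(-4/3) = -58 + 4/3 = -170/3)
(T + (16084 + z(82, -86))) + a(69, -29) = (18150 + (16084 - 170/3)) + 0 = (18150 + 48082/3) + 0 = 102532/3 + 0 = 102532/3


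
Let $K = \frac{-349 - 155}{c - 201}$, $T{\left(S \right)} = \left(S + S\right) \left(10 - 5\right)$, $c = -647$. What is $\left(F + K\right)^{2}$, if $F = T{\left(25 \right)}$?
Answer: $\frac{705592969}{11236} \approx 62798.0$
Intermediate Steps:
$T{\left(S \right)} = 10 S$ ($T{\left(S \right)} = 2 S 5 = 10 S$)
$K = \frac{63}{106}$ ($K = \frac{-349 - 155}{-647 - 201} = - \frac{504}{-848} = \left(-504\right) \left(- \frac{1}{848}\right) = \frac{63}{106} \approx 0.59434$)
$F = 250$ ($F = 10 \cdot 25 = 250$)
$\left(F + K\right)^{2} = \left(250 + \frac{63}{106}\right)^{2} = \left(\frac{26563}{106}\right)^{2} = \frac{705592969}{11236}$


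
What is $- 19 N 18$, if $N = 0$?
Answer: $0$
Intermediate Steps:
$- 19 N 18 = \left(-19\right) 0 \cdot 18 = 0 \cdot 18 = 0$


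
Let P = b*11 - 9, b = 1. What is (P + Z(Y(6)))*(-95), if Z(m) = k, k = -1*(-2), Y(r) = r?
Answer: -380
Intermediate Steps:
k = 2
Z(m) = 2
P = 2 (P = 1*11 - 9 = 11 - 9 = 2)
(P + Z(Y(6)))*(-95) = (2 + 2)*(-95) = 4*(-95) = -380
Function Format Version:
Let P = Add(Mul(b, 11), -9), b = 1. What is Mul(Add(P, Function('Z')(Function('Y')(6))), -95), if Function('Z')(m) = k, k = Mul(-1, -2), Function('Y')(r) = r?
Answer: -380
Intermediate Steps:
k = 2
Function('Z')(m) = 2
P = 2 (P = Add(Mul(1, 11), -9) = Add(11, -9) = 2)
Mul(Add(P, Function('Z')(Function('Y')(6))), -95) = Mul(Add(2, 2), -95) = Mul(4, -95) = -380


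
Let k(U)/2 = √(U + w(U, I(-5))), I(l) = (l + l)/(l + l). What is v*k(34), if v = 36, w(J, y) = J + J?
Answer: 72*√102 ≈ 727.16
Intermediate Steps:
I(l) = 1 (I(l) = (2*l)/((2*l)) = (2*l)*(1/(2*l)) = 1)
w(J, y) = 2*J
k(U) = 2*√3*√U (k(U) = 2*√(U + 2*U) = 2*√(3*U) = 2*(√3*√U) = 2*√3*√U)
v*k(34) = 36*(2*√3*√34) = 36*(2*√102) = 72*√102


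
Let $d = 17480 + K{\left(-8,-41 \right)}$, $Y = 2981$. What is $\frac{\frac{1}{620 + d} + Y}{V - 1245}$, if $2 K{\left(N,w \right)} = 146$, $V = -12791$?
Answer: $- \frac{27086857}{127538114} \approx -0.21238$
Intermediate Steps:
$K{\left(N,w \right)} = 73$ ($K{\left(N,w \right)} = \frac{1}{2} \cdot 146 = 73$)
$d = 17553$ ($d = 17480 + 73 = 17553$)
$\frac{\frac{1}{620 + d} + Y}{V - 1245} = \frac{\frac{1}{620 + 17553} + 2981}{-12791 - 1245} = \frac{\frac{1}{18173} + 2981}{-14036} = \left(\frac{1}{18173} + 2981\right) \left(- \frac{1}{14036}\right) = \frac{54173714}{18173} \left(- \frac{1}{14036}\right) = - \frac{27086857}{127538114}$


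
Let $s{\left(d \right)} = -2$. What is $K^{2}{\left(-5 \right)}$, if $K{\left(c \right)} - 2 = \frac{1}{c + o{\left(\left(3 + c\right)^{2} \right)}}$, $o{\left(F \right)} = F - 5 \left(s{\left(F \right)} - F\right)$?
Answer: $\frac{3481}{841} \approx 4.1391$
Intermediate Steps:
$o{\left(F \right)} = 10 + 6 F$ ($o{\left(F \right)} = F - 5 \left(-2 - F\right) = F + \left(10 + 5 F\right) = 10 + 6 F$)
$K{\left(c \right)} = 2 + \frac{1}{10 + c + 6 \left(3 + c\right)^{2}}$ ($K{\left(c \right)} = 2 + \frac{1}{c + \left(10 + 6 \left(3 + c\right)^{2}\right)} = 2 + \frac{1}{10 + c + 6 \left(3 + c\right)^{2}}$)
$K^{2}{\left(-5 \right)} = \left(\frac{129 + 12 \left(-5\right)^{2} + 74 \left(-5\right)}{64 + 6 \left(-5\right)^{2} + 37 \left(-5\right)}\right)^{2} = \left(\frac{129 + 12 \cdot 25 - 370}{64 + 6 \cdot 25 - 185}\right)^{2} = \left(\frac{129 + 300 - 370}{64 + 150 - 185}\right)^{2} = \left(\frac{1}{29} \cdot 59\right)^{2} = \left(\frac{59}{29}\right)^{2} = \frac{3481}{841}$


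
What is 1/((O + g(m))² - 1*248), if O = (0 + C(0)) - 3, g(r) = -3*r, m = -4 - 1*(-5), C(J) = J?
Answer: -1/212 ≈ -0.0047170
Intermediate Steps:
m = 1 (m = -4 + 5 = 1)
O = -3 (O = (0 + 0) - 3 = 0 - 3 = -3)
1/((O + g(m))² - 1*248) = 1/((-3 - 3*1)² - 1*248) = 1/((-3 - 3)² - 248) = 1/((-6)² - 248) = 1/(36 - 248) = 1/(-212) = -1/212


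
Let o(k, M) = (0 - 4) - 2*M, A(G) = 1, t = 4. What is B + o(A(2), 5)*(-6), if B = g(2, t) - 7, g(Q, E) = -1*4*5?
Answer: 57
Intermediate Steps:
g(Q, E) = -20 (g(Q, E) = -4*5 = -20)
B = -27 (B = -20 - 7 = -27)
o(k, M) = -4 - 2*M
B + o(A(2), 5)*(-6) = -27 + (-4 - 2*5)*(-6) = -27 + (-4 - 10)*(-6) = -27 - 14*(-6) = -27 + 84 = 57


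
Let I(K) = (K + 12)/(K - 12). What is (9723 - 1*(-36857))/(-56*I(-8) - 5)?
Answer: 232900/31 ≈ 7512.9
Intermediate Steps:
I(K) = (12 + K)/(-12 + K)
(9723 - 1*(-36857))/(-56*I(-8) - 5) = (9723 - 1*(-36857))/(-56*(12 - 8)/(-12 - 8) - 5) = (9723 + 36857)/(-56*4/(-20) - 5) = 46580/(-(-14)*4/5 - 5) = 46580/(-56*(-⅕) - 5) = 46580/(56/5 - 5) = 46580/(31/5) = 46580*(5/31) = 232900/31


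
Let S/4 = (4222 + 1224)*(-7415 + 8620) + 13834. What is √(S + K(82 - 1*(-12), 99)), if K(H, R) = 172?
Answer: 2*√6576307 ≈ 5128.9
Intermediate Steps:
S = 26305056 (S = 4*((4222 + 1224)*(-7415 + 8620) + 13834) = 4*(5446*1205 + 13834) = 4*(6562430 + 13834) = 4*6576264 = 26305056)
√(S + K(82 - 1*(-12), 99)) = √(26305056 + 172) = √26305228 = 2*√6576307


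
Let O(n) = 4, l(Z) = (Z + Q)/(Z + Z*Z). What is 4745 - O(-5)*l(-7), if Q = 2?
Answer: 99655/21 ≈ 4745.5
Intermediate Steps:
l(Z) = (2 + Z)/(Z + Z²) (l(Z) = (Z + 2)/(Z + Z*Z) = (2 + Z)/(Z + Z²))
4745 - O(-5)*l(-7) = 4745 - 4*(2 - 7)/((-7)*(1 - 7)) = 4745 - 4*(-⅐*(-5)/(-6)) = 4745 - 4*(-⅐*(-⅙)*(-5)) = 4745 - 4*(-5)/42 = 4745 - 1*(-10/21) = 4745 + 10/21 = 99655/21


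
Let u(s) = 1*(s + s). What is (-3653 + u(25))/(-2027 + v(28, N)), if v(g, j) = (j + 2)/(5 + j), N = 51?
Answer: 201768/113459 ≈ 1.7783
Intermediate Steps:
u(s) = 2*s (u(s) = 1*(2*s) = 2*s)
v(g, j) = (2 + j)/(5 + j)
(-3653 + u(25))/(-2027 + v(28, N)) = (-3653 + 2*25)/(-2027 + (2 + 51)/(5 + 51)) = (-3653 + 50)/(-2027 + 53/56) = -3603/(-2027 + (1/56)*53) = -3603/(-2027 + 53/56) = -3603/(-113459/56) = -3603*(-56/113459) = 201768/113459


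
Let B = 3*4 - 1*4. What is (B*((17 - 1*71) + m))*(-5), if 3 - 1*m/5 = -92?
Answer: -16840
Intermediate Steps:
B = 8 (B = 12 - 4 = 8)
m = 475 (m = 15 - 5*(-92) = 15 + 460 = 475)
(B*((17 - 1*71) + m))*(-5) = (8*((17 - 1*71) + 475))*(-5) = (8*((17 - 71) + 475))*(-5) = (8*(-54 + 475))*(-5) = (8*421)*(-5) = 3368*(-5) = -16840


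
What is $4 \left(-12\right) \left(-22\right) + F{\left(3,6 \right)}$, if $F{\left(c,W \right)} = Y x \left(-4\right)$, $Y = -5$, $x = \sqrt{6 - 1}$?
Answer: $1056 + 20 \sqrt{5} \approx 1100.7$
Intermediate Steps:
$x = \sqrt{5} \approx 2.2361$
$F{\left(c,W \right)} = 20 \sqrt{5}$ ($F{\left(c,W \right)} = - 5 \sqrt{5} \left(-4\right) = 20 \sqrt{5}$)
$4 \left(-12\right) \left(-22\right) + F{\left(3,6 \right)} = 4 \left(-12\right) \left(-22\right) + 20 \sqrt{5} = \left(-48\right) \left(-22\right) + 20 \sqrt{5} = 1056 + 20 \sqrt{5}$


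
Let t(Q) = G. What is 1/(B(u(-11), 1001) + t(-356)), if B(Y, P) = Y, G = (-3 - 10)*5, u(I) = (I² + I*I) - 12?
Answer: 1/165 ≈ 0.0060606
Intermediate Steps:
u(I) = -12 + 2*I² (u(I) = (I² + I²) - 12 = 2*I² - 12 = -12 + 2*I²)
G = -65 (G = -13*5 = -65)
t(Q) = -65
1/(B(u(-11), 1001) + t(-356)) = 1/((-12 + 2*(-11)²) - 65) = 1/((-12 + 2*121) - 65) = 1/((-12 + 242) - 65) = 1/(230 - 65) = 1/165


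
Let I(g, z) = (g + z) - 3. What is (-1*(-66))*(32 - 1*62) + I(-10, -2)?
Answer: -1995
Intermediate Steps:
I(g, z) = -3 + g + z
(-1*(-66))*(32 - 1*62) + I(-10, -2) = (-1*(-66))*(32 - 1*62) + (-3 - 10 - 2) = 66*(32 - 62) - 15 = 66*(-30) - 15 = -1980 - 15 = -1995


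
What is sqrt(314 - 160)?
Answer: sqrt(154) ≈ 12.410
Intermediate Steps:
sqrt(314 - 160) = sqrt(154)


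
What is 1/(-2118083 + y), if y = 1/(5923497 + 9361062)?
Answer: -15284559/32373964580396 ≈ -4.7213e-7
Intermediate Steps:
y = 1/15284559 ≈ 6.5426e-8
1/(-2118083 + y) = 1/(-2118083 + 1/15284559) = 1/(-32373964580396/15284559) = -15284559/32373964580396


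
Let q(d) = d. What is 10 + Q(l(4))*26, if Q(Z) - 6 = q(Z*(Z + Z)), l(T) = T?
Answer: 998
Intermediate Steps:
Q(Z) = 6 + 2*Z**2 (Q(Z) = 6 + Z*(Z + Z) = 6 + Z*(2*Z) = 6 + 2*Z**2)
10 + Q(l(4))*26 = 10 + (6 + 2*4**2)*26 = 10 + (6 + 2*16)*26 = 10 + (6 + 32)*26 = 10 + 38*26 = 10 + 988 = 998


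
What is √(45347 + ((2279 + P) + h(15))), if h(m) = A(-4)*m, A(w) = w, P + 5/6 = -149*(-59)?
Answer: √2028822/6 ≈ 237.39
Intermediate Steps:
P = 52741/6 (P = -⅚ - 149*(-59) = -⅚ + 8791 = 52741/6 ≈ 8790.2)
h(m) = -4*m
√(45347 + ((2279 + P) + h(15))) = √(45347 + ((2279 + 52741/6) - 4*15)) = √(45347 + (66415/6 - 60)) = √(45347 + 66055/6) = √(338137/6) = √2028822/6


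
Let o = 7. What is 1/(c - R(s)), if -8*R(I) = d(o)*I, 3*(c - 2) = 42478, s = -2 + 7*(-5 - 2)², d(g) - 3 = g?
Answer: 12/175051 ≈ 6.8551e-5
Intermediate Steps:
d(g) = 3 + g
s = 341 (s = -2 + 7*(-7)² = -2 + 7*49 = -2 + 343 = 341)
c = 42484/3 (c = 2 + (⅓)*42478 = 2 + 42478/3 = 42484/3 ≈ 14161.)
R(I) = -5*I/4 (R(I) = -(3 + 7)*I/8 = -5*I/4)
1/(c - R(s)) = 1/(42484/3 - (-5)*341/4) = 1/(42484/3 - 1*(-1705/4)) = 1/(42484/3 + 1705/4) = 1/(175051/12) = 12/175051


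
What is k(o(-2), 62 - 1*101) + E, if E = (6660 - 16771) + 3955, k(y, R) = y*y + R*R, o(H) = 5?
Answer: -4610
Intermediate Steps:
k(y, R) = R² + y² (k(y, R) = y² + R² = R² + y²)
E = -6156 (E = -10111 + 3955 = -6156)
k(o(-2), 62 - 1*101) + E = ((62 - 1*101)² + 5²) - 6156 = ((62 - 101)² + 25) - 6156 = ((-39)² + 25) - 6156 = (1521 + 25) - 6156 = 1546 - 6156 = -4610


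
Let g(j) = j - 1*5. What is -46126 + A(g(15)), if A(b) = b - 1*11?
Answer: -46127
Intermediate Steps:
g(j) = -5 + j (g(j) = j - 5 = -5 + j)
A(b) = -11 + b (A(b) = b - 11 = -11 + b)
-46126 + A(g(15)) = -46126 + (-11 + (-5 + 15)) = -46126 + (-11 + 10) = -46126 - 1 = -46127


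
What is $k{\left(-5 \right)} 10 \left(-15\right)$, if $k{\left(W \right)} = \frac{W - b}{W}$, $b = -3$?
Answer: $-60$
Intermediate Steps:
$k{\left(W \right)} = \frac{3 + W}{W}$ ($k{\left(W \right)} = \frac{W - -3}{W} = \frac{W + 3}{W} = \frac{3 + W}{W}$)
$k{\left(-5 \right)} 10 \left(-15\right) = \frac{3 - 5}{-5} \cdot 10 \left(-15\right) = \left(- \frac{1}{5}\right) \left(-2\right) 10 \left(-15\right) = \frac{2}{5} \cdot 10 \left(-15\right) = 4 \left(-15\right) = -60$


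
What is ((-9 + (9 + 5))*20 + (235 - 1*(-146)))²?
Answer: 231361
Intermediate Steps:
((-9 + (9 + 5))*20 + (235 - 1*(-146)))² = ((-9 + 14)*20 + (235 + 146))² = (5*20 + 381)² = (100 + 381)² = 481² = 231361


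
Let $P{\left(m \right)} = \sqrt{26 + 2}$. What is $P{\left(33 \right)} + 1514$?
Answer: $1514 + 2 \sqrt{7} \approx 1519.3$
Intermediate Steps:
$P{\left(m \right)} = 2 \sqrt{7}$ ($P{\left(m \right)} = \sqrt{28} = 2 \sqrt{7}$)
$P{\left(33 \right)} + 1514 = 2 \sqrt{7} + 1514 = 1514 + 2 \sqrt{7}$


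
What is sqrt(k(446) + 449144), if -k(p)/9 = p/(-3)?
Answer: sqrt(450482) ≈ 671.18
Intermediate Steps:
k(p) = 3*p (k(p) = -9*p/(-3) = -9*p*(-1)/3 = -(-3)*p = 3*p)
sqrt(k(446) + 449144) = sqrt(3*446 + 449144) = sqrt(1338 + 449144) = sqrt(450482)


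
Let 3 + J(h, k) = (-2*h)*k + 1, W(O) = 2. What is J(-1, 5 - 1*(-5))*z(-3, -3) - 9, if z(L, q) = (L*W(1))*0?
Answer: -9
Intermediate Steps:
J(h, k) = -2 - 2*h*k (J(h, k) = -3 + ((-2*h)*k + 1) = -3 + (-2*h*k + 1) = -3 + (1 - 2*h*k) = -2 - 2*h*k)
z(L, q) = 0 (z(L, q) = (L*2)*0 = (2*L)*0 = 0)
J(-1, 5 - 1*(-5))*z(-3, -3) - 9 = (-2 - 2*(-1)*(5 - 1*(-5)))*0 - 9 = (-2 - 2*(-1)*(5 + 5))*0 - 9 = (-2 - 2*(-1)*10)*0 - 9 = (-2 + 20)*0 - 9 = 18*0 - 9 = 0 - 9 = -9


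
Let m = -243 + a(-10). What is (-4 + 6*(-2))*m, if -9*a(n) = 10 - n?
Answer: 35312/9 ≈ 3923.6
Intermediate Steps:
a(n) = -10/9 + n/9 (a(n) = -(10 - n)/9 = -10/9 + n/9)
m = -2207/9 (m = -243 + (-10/9 + (⅑)*(-10)) = -243 + (-10/9 - 10/9) = -243 - 20/9 = -2207/9 ≈ -245.22)
(-4 + 6*(-2))*m = (-4 + 6*(-2))*(-2207/9) = (-4 - 12)*(-2207/9) = -16*(-2207/9) = 35312/9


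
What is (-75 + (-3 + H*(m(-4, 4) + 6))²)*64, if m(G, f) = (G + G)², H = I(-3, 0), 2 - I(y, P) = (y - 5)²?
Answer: 1207140736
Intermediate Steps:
I(y, P) = 2 - (-5 + y)² (I(y, P) = 2 - (y - 5)² = 2 - (-5 + y)²)
H = -62 (H = 2 - (-5 - 3)² = 2 - 1*(-8)² = 2 - 1*64 = 2 - 64 = -62)
m(G, f) = 4*G² (m(G, f) = (2*G)² = 4*G²)
(-75 + (-3 + H*(m(-4, 4) + 6))²)*64 = (-75 + (-3 - 62*(4*(-4)² + 6))²)*64 = (-75 + (-3 - 62*(4*16 + 6))²)*64 = (-75 + (-3 - 62*(64 + 6))²)*64 = (-75 + (-3 - 62*70)²)*64 = (-75 + (-3 - 4340)²)*64 = (-75 + (-4343)²)*64 = (-75 + 18861649)*64 = 18861574*64 = 1207140736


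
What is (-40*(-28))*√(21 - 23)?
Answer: 1120*I*√2 ≈ 1583.9*I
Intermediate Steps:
(-40*(-28))*√(21 - 23) = 1120*√(-2) = 1120*(I*√2) = 1120*I*√2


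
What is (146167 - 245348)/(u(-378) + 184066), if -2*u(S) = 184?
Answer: -99181/183974 ≈ -0.53910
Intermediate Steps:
u(S) = -92 (u(S) = -½*184 = -92)
(146167 - 245348)/(u(-378) + 184066) = (146167 - 245348)/(-92 + 184066) = -99181/183974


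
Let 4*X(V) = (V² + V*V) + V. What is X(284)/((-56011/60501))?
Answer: -2444179899/56011 ≈ -43638.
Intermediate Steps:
X(V) = V²/2 + V/4 (X(V) = ((V² + V*V) + V)/4 = ((V² + V²) + V)/4 = (2*V² + V)/4 = (V + 2*V²)/4 = V²/2 + V/4)
X(284)/((-56011/60501)) = ((¼)*284*(1 + 2*284))/((-56011/60501)) = ((¼)*284*(1 + 568))/((-56011*1/60501)) = ((¼)*284*569)/(-56011/60501) = 40399*(-60501/56011) = -2444179899/56011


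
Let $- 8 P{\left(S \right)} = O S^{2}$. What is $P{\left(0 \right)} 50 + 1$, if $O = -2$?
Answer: $1$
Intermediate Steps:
$P{\left(S \right)} = \frac{S^{2}}{4}$ ($P{\left(S \right)} = - \frac{\left(-2\right) S^{2}}{8} = \frac{S^{2}}{4}$)
$P{\left(0 \right)} 50 + 1 = \frac{0^{2}}{4} \cdot 50 + 1 = \frac{1}{4} \cdot 0 \cdot 50 + 1 = 0 \cdot 50 + 1 = 0 + 1 = 1$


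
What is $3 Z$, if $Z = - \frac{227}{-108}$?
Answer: $\frac{227}{36} \approx 6.3056$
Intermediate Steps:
$Z = \frac{227}{108}$ ($Z = \left(-227\right) \left(- \frac{1}{108}\right) = \frac{227}{108} \approx 2.1019$)
$3 Z = 3 \cdot \frac{227}{108} = \frac{227}{36}$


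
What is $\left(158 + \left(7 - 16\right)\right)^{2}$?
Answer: $22201$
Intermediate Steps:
$\left(158 + \left(7 - 16\right)\right)^{2} = \left(158 - 9\right)^{2} = 149^{2} = 22201$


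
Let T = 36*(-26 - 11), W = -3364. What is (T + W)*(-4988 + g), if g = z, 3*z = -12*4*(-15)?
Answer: 22296608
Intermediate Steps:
z = 240 (z = (-12*4*(-15))/3 = (-48*(-15))/3 = (⅓)*720 = 240)
g = 240
T = -1332 (T = 36*(-37) = -1332)
(T + W)*(-4988 + g) = (-1332 - 3364)*(-4988 + 240) = -4696*(-4748) = 22296608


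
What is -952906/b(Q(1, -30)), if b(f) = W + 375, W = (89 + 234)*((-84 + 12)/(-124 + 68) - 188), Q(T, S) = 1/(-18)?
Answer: 3335171/209768 ≈ 15.899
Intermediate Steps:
Q(T, S) = -1/18
W = -422161/7 (W = 323*(-72/(-56) - 188) = 323*(-72*(-1/56) - 188) = 323*(9/7 - 188) = 323*(-1307/7) = -422161/7 ≈ -60309.)
b(f) = -419536/7 (b(f) = -422161/7 + 375 = -419536/7)
-952906/b(Q(1, -30)) = -952906/(-419536/7) = -952906*(-7/419536) = 3335171/209768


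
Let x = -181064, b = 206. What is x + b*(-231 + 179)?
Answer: -191776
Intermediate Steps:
x + b*(-231 + 179) = -181064 + 206*(-231 + 179) = -181064 + 206*(-52) = -181064 - 10712 = -191776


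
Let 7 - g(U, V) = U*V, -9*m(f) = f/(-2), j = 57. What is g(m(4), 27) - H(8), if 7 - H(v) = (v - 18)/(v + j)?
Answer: -80/13 ≈ -6.1538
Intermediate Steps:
m(f) = f/18 (m(f) = -f/(9*(-2)) = -f*(-1)/(9*2) = -(-1)*f/18 = f/18)
H(v) = 7 - (-18 + v)/(57 + v) (H(v) = 7 - (v - 18)/(v + 57) = 7 - (-18 + v)/(57 + v))
g(U, V) = 7 - U*V
g(m(4), 27) - H(8) = (7 - 1*(1/18)*4*27) - 3*(139 + 2*8)/(57 + 8) = (7 - 1*2/9*27) - 3*(139 + 16)/65 = (7 - 6) - 3*155/65 = 1 - 1*93/13 = 1 - 93/13 = -80/13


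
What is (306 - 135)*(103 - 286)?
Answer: -31293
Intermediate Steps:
(306 - 135)*(103 - 286) = 171*(-183) = -31293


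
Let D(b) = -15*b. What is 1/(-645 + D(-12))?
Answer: -1/465 ≈ -0.0021505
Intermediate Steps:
1/(-645 + D(-12)) = 1/(-645 - 15*(-12)) = 1/(-645 + 180) = 1/(-465) = -1/465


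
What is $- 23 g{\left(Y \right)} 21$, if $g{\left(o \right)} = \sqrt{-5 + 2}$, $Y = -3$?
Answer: $- 483 i \sqrt{3} \approx - 836.58 i$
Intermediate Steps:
$g{\left(o \right)} = i \sqrt{3}$ ($g{\left(o \right)} = \sqrt{-3} = i \sqrt{3}$)
$- 23 g{\left(Y \right)} 21 = - 23 i \sqrt{3} \cdot 21 = - 483 i \sqrt{3}$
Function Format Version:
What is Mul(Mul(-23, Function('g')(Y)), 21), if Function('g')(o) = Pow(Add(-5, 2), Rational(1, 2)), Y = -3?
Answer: Mul(-483, I, Pow(3, Rational(1, 2))) ≈ Mul(-836.58, I)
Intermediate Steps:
Function('g')(o) = Mul(I, Pow(3, Rational(1, 2))) (Function('g')(o) = Pow(-3, Rational(1, 2)) = Mul(I, Pow(3, Rational(1, 2))))
Mul(Mul(-23, Function('g')(Y)), 21) = Mul(Mul(-23, Mul(I, Pow(3, Rational(1, 2)))), 21) = Mul(Mul(-23, I, Pow(3, Rational(1, 2))), 21) = Mul(-483, I, Pow(3, Rational(1, 2)))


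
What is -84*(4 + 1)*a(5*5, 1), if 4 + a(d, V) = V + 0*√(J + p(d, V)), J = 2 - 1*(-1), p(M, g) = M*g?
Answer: 1260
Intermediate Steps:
J = 3 (J = 2 + 1 = 3)
a(d, V) = -4 + V (a(d, V) = -4 + (V + 0*√(3 + d*V)) = -4 + (V + 0*√(3 + V*d)) = -4 + (V + 0) = -4 + V)
-84*(4 + 1)*a(5*5, 1) = -84*(4 + 1)*(-4 + 1) = -420*(-3) = -84*(-15) = 1260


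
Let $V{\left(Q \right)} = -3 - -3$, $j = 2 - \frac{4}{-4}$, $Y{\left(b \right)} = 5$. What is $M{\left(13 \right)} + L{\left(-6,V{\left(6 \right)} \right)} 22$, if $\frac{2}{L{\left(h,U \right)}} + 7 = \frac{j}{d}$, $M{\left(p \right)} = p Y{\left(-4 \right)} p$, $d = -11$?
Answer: $\frac{16779}{20} \approx 838.95$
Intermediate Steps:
$j = 3$ ($j = 2 - 4 \left(- \frac{1}{4}\right) = 2 - -1 = 2 + 1 = 3$)
$M{\left(p \right)} = 5 p^{2}$ ($M{\left(p \right)} = p 5 p = 5 p p = 5 p^{2}$)
$V{\left(Q \right)} = 0$ ($V{\left(Q \right)} = -3 + 3 = 0$)
$L{\left(h,U \right)} = - \frac{11}{40}$ ($L{\left(h,U \right)} = \frac{2}{-7 + \frac{3}{-11}} = \frac{2}{-7 + 3 \left(- \frac{1}{11}\right)} = \frac{2}{-7 - \frac{3}{11}} = \frac{2}{- \frac{80}{11}} = 2 \left(- \frac{11}{80}\right) = - \frac{11}{40}$)
$M{\left(13 \right)} + L{\left(-6,V{\left(6 \right)} \right)} 22 = 5 \cdot 13^{2} - \frac{121}{20} = 5 \cdot 169 - \frac{121}{20} = 845 - \frac{121}{20} = \frac{16779}{20}$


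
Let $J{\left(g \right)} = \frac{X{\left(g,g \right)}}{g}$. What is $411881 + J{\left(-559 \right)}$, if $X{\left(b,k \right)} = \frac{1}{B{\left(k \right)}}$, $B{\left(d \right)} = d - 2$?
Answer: $\frac{129165469720}{313599} \approx 4.1188 \cdot 10^{5}$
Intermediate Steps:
$B{\left(d \right)} = -2 + d$
$X{\left(b,k \right)} = \frac{1}{-2 + k}$
$J{\left(g \right)} = \frac{1}{g \left(-2 + g\right)}$ ($J{\left(g \right)} = \frac{1}{\left(-2 + g\right) g} = \frac{1}{g \left(-2 + g\right)}$)
$411881 + J{\left(-559 \right)} = 411881 + \frac{1}{\left(-559\right) \left(-2 - 559\right)} = 411881 - \frac{1}{559 \left(-561\right)} = 411881 - - \frac{1}{313599} = 411881 + \frac{1}{313599} = \frac{129165469720}{313599}$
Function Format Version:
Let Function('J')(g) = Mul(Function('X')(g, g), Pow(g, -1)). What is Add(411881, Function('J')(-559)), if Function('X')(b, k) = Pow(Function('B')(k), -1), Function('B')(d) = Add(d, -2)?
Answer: Rational(129165469720, 313599) ≈ 4.1188e+5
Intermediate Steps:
Function('B')(d) = Add(-2, d)
Function('X')(b, k) = Pow(Add(-2, k), -1)
Function('J')(g) = Mul(Pow(g, -1), Pow(Add(-2, g), -1)) (Function('J')(g) = Mul(Pow(Add(-2, g), -1), Pow(g, -1)) = Mul(Pow(g, -1), Pow(Add(-2, g), -1)))
Add(411881, Function('J')(-559)) = Add(411881, Mul(Pow(-559, -1), Pow(Add(-2, -559), -1))) = Add(411881, Mul(Rational(-1, 559), Pow(-561, -1))) = Add(411881, Mul(Rational(-1, 559), Rational(-1, 561))) = Add(411881, Rational(1, 313599)) = Rational(129165469720, 313599)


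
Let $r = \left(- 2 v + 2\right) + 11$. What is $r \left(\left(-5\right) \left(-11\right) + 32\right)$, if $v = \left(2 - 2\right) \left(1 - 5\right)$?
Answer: $1131$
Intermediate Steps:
$v = 0$ ($v = 0 \left(-4\right) = 0$)
$r = 13$ ($r = \left(\left(-2\right) 0 + 2\right) + 11 = \left(0 + 2\right) + 11 = 2 + 11 = 13$)
$r \left(\left(-5\right) \left(-11\right) + 32\right) = 13 \left(\left(-5\right) \left(-11\right) + 32\right) = 13 \left(55 + 32\right) = 13 \cdot 87 = 1131$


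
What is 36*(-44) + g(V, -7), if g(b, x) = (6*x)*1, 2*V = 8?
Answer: -1626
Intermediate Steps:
V = 4 (V = (½)*8 = 4)
g(b, x) = 6*x
36*(-44) + g(V, -7) = 36*(-44) + 6*(-7) = -1584 - 42 = -1626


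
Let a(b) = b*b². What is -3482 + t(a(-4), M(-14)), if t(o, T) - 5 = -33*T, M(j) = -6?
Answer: -3279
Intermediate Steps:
a(b) = b³
t(o, T) = 5 - 33*T
-3482 + t(a(-4), M(-14)) = -3482 + (5 - 33*(-6)) = -3482 + (5 + 198) = -3482 + 203 = -3279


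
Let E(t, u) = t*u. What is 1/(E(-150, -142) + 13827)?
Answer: 1/35127 ≈ 2.8468e-5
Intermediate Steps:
1/(E(-150, -142) + 13827) = 1/(-150*(-142) + 13827) = 1/(21300 + 13827) = 1/35127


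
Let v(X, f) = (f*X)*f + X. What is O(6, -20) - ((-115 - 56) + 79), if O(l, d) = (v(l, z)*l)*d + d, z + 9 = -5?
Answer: -141768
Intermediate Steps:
z = -14 (z = -9 - 5 = -14)
v(X, f) = X + X*f² (v(X, f) = (X*f)*f + X = X*f² + X = X + X*f²)
O(l, d) = d + 197*d*l² (O(l, d) = ((l*(1 + (-14)²))*l)*d + d = ((l*(1 + 196))*l)*d + d = ((l*197)*l)*d + d = ((197*l)*l)*d + d = (197*l²)*d + d = 197*d*l² + d = d + 197*d*l²)
O(6, -20) - ((-115 - 56) + 79) = -20*(1 + 197*6²) - ((-115 - 56) + 79) = -20*(1 + 197*36) - (-171 + 79) = -20*(1 + 7092) - 1*(-92) = -20*7093 + 92 = -141860 + 92 = -141768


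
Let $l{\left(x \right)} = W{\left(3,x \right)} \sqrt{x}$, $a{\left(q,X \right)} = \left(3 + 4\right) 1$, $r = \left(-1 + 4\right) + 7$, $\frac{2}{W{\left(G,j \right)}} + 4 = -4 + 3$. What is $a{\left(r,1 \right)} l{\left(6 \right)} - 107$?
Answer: $-107 - \frac{14 \sqrt{6}}{5} \approx -113.86$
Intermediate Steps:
$W{\left(G,j \right)} = - \frac{2}{5}$ ($W{\left(G,j \right)} = \frac{2}{-4 + \left(-4 + 3\right)} = \frac{2}{-4 - 1} = \frac{2}{-5} = 2 \left(- \frac{1}{5}\right) = - \frac{2}{5}$)
$r = 10$ ($r = 3 + 7 = 10$)
$a{\left(q,X \right)} = 7$ ($a{\left(q,X \right)} = 7 \cdot 1 = 7$)
$l{\left(x \right)} = - \frac{2 \sqrt{x}}{5}$
$a{\left(r,1 \right)} l{\left(6 \right)} - 107 = 7 \left(- \frac{2 \sqrt{6}}{5}\right) - 107 = - \frac{14 \sqrt{6}}{5} - 107 = -107 - \frac{14 \sqrt{6}}{5}$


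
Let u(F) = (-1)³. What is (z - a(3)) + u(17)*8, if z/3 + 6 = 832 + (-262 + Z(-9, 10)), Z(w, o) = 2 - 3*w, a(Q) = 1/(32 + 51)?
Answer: 146992/83 ≈ 1771.0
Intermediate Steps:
a(Q) = 1/83
z = 1779 (z = -18 + 3*(832 + (-262 + (2 - 3*(-9)))) = -18 + 3*(832 + (-262 + (2 + 27))) = -18 + 3*(832 + (-262 + 29)) = -18 + 3*(832 - 233) = -18 + 3*599 = -18 + 1797 = 1779)
u(F) = -1
(z - a(3)) + u(17)*8 = (1779 - 1*1/83) - 1*8 = (1779 - 1/83) - 8 = 147656/83 - 8 = 146992/83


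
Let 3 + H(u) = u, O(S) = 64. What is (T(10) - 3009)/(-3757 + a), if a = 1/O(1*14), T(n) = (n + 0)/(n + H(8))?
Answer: 577600/721341 ≈ 0.80073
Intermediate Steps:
H(u) = -3 + u
T(n) = n/(5 + n) (T(n) = (n + 0)/(n + (-3 + 8)) = n/(n + 5) = n/(5 + n))
a = 1/64 ≈ 0.015625
(T(10) - 3009)/(-3757 + a) = (10/(5 + 10) - 3009)/(-3757 + 1/64) = (10/15 - 3009)/(-240447/64) = (10*(1/15) - 3009)*(-64/240447) = (⅔ - 3009)*(-64/240447) = -9025/3*(-64/240447) = 577600/721341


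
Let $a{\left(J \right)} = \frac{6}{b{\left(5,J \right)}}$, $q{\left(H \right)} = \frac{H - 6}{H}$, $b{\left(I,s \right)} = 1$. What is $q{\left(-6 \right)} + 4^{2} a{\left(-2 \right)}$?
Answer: $98$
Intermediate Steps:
$q{\left(H \right)} = \frac{-6 + H}{H}$
$a{\left(J \right)} = 6$ ($a{\left(J \right)} = \frac{6}{1} = 6 \cdot 1 = 6$)
$q{\left(-6 \right)} + 4^{2} a{\left(-2 \right)} = \frac{-6 - 6}{-6} + 4^{2} \cdot 6 = \left(- \frac{1}{6}\right) \left(-12\right) + 16 \cdot 6 = 2 + 96 = 98$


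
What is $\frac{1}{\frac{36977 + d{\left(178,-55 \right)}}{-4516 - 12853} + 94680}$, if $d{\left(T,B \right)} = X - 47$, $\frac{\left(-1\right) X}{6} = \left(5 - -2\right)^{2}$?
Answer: $\frac{17369}{1644460284} \approx 1.0562 \cdot 10^{-5}$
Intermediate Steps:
$X = -294$ ($X = - 6 \left(5 - -2\right)^{2} = - 6 \left(5 + \left(-3 + 5\right)\right)^{2} = - 6 \left(5 + 2\right)^{2} = - 6 \cdot 7^{2} = \left(-6\right) 49 = -294$)
$d{\left(T,B \right)} = -341$ ($d{\left(T,B \right)} = -294 - 47 = -341$)
$\frac{1}{\frac{36977 + d{\left(178,-55 \right)}}{-4516 - 12853} + 94680} = \frac{1}{\frac{36977 - 341}{-4516 - 12853} + 94680} = \frac{1}{\frac{36636}{-17369} + 94680} = \frac{1}{36636 \left(- \frac{1}{17369}\right) + 94680} = \frac{1}{- \frac{36636}{17369} + 94680} = \frac{1}{\frac{1644460284}{17369}} = \frac{17369}{1644460284}$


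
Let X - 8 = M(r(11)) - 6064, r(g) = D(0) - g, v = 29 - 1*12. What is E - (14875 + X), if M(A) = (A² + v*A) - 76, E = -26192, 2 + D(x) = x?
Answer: -34883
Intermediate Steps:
D(x) = -2 + x
v = 17 (v = 29 - 12 = 17)
r(g) = -2 - g (r(g) = (-2 + 0) - g = -2 - g)
M(A) = -76 + A² + 17*A (M(A) = (A² + 17*A) - 76 = -76 + A² + 17*A)
X = -6184 (X = 8 + ((-76 + (-2 - 1*11)² + 17*(-2 - 1*11)) - 6064) = 8 + ((-76 + (-2 - 11)² + 17*(-2 - 11)) - 6064) = 8 + ((-76 + (-13)² + 17*(-13)) - 6064) = 8 + ((-76 + 169 - 221) - 6064) = 8 + (-128 - 6064) = 8 - 6192 = -6184)
E - (14875 + X) = -26192 - (14875 - 6184) = -26192 - 1*8691 = -26192 - 8691 = -34883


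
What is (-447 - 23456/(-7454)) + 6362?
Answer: 22056933/3727 ≈ 5918.1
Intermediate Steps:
(-447 - 23456/(-7454)) + 6362 = (-447 - 23456*(-1/7454)) + 6362 = (-447 + 11728/3727) + 6362 = -1654241/3727 + 6362 = 22056933/3727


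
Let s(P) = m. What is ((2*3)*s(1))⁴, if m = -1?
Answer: 1296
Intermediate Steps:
s(P) = -1
((2*3)*s(1))⁴ = ((2*3)*(-1))⁴ = (6*(-1))⁴ = (-6)⁴ = 1296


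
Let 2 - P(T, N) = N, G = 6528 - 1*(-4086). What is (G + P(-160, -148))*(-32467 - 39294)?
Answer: -772435404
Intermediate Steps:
G = 10614 (G = 6528 + 4086 = 10614)
P(T, N) = 2 - N
(G + P(-160, -148))*(-32467 - 39294) = (10614 + (2 - 1*(-148)))*(-32467 - 39294) = (10614 + (2 + 148))*(-71761) = (10614 + 150)*(-71761) = 10764*(-71761) = -772435404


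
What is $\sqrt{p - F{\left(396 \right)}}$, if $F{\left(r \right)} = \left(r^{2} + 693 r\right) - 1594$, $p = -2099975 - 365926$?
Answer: $i \sqrt{2895551} \approx 1701.6 i$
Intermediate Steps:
$p = -2465901$ ($p = -2099975 - 365926 = -2465901$)
$F{\left(r \right)} = -1594 + r^{2} + 693 r$
$\sqrt{p - F{\left(396 \right)}} = \sqrt{-2465901 - \left(-1594 + 396^{2} + 693 \cdot 396\right)} = \sqrt{-2465901 - \left(-1594 + 156816 + 274428\right)} = \sqrt{-2465901 - 429650} = \sqrt{-2895551} = i \sqrt{2895551}$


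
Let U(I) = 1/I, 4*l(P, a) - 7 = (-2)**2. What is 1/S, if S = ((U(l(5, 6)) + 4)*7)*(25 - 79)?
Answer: -11/18144 ≈ -0.00060626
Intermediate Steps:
l(P, a) = 11/4 (l(P, a) = 7/4 + (1/4)*(-2)**2 = 7/4 + (1/4)*4 = 7/4 + 1 = 11/4)
S = -18144/11 (S = ((1/(11/4) + 4)*7)*(25 - 79) = ((4/11 + 4)*7)*(-54) = ((48/11)*7)*(-54) = (336/11)*(-54) = -18144/11 ≈ -1649.5)
1/S = 1/(-18144/11) = -11/18144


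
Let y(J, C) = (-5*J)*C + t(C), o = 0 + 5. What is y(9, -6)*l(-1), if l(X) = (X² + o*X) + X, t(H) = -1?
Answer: -1345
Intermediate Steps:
o = 5
y(J, C) = -1 - 5*C*J (y(J, C) = (-5*J)*C - 1 = -5*C*J - 1 = -1 - 5*C*J)
l(X) = X² + 6*X (l(X) = (X² + 5*X) + X = X² + 6*X)
y(9, -6)*l(-1) = (-1 - 5*(-6)*9)*(-(6 - 1)) = (-1 + 270)*(-1*5) = 269*(-5) = -1345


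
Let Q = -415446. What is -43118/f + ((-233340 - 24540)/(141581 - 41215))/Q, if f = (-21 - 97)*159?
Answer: 10701673408181/4656622666749 ≈ 2.2982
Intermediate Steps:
f = -18762 (f = -118*159 = -18762)
-43118/f + ((-233340 - 24540)/(141581 - 41215))/Q = -43118/(-18762) + ((-233340 - 24540)/(141581 - 41215))/(-415446) = -43118*(-1/18762) - 257880/100366*(-1/415446) = 21559/9381 - 257880*1/100366*(-1/415446) = 21559/9381 - 18420/7169*(-1/415446) = 21559/9381 + 3070/496388729 = 10701673408181/4656622666749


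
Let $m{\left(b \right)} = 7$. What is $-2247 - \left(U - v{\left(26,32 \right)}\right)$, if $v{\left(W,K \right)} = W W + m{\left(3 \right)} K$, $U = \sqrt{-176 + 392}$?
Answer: $-1347 - 6 \sqrt{6} \approx -1361.7$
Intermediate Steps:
$U = 6 \sqrt{6}$ ($U = \sqrt{216} = 6 \sqrt{6} \approx 14.697$)
$v{\left(W,K \right)} = W^{2} + 7 K$ ($v{\left(W,K \right)} = W W + 7 K = W^{2} + 7 K$)
$-2247 - \left(U - v{\left(26,32 \right)}\right) = -2247 - \left(-224 - 676 + 6 \sqrt{6}\right) = -2247 + \left(\left(676 + 224\right) - 6 \sqrt{6}\right) = -2247 + \left(900 - 6 \sqrt{6}\right) = -1347 - 6 \sqrt{6}$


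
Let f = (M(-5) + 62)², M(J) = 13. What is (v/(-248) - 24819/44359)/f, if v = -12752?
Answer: 69938857/7735100625 ≈ 0.0090418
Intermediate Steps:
f = 5625 (f = (13 + 62)² = 75² = 5625)
(v/(-248) - 24819/44359)/f = (-12752/(-248) - 24819/44359)/5625 = (-12752*(-1/248) - 24819*1/44359)*(1/5625) = (1594/31 - 24819/44359)*(1/5625) = (69938857/1375129)*(1/5625) = 69938857/7735100625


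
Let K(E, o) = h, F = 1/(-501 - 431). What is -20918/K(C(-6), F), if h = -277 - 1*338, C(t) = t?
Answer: 20918/615 ≈ 34.013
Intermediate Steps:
h = -615 (h = -277 - 338 = -615)
F = -1/932 (F = 1/(-932) = -1/932 ≈ -0.0010730)
K(E, o) = -615
-20918/K(C(-6), F) = -20918/(-615) = -20918*(-1/615) = 20918/615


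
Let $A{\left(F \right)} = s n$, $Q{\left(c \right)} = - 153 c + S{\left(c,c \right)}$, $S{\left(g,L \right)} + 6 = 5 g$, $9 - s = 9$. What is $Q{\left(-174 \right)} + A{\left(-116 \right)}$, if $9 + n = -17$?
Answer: $25746$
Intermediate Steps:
$n = -26$ ($n = -9 - 17 = -26$)
$s = 0$ ($s = 9 - 9 = 0$)
$S{\left(g,L \right)} = -6 + 5 g$
$Q{\left(c \right)} = -6 - 148 c$ ($Q{\left(c \right)} = - 153 c + \left(-6 + 5 c\right) = -6 - 148 c$)
$A{\left(F \right)} = 0$ ($A{\left(F \right)} = 0 \left(-26\right) = 0$)
$Q{\left(-174 \right)} + A{\left(-116 \right)} = \left(-6 - -25752\right) + 0 = \left(-6 + 25752\right) + 0 = 25746 + 0 = 25746$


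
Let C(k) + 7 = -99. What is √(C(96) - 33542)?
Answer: 4*I*√2103 ≈ 183.43*I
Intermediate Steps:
C(k) = -106 (C(k) = -7 - 99 = -106)
√(C(96) - 33542) = √(-106 - 33542) = √(-33648) = 4*I*√2103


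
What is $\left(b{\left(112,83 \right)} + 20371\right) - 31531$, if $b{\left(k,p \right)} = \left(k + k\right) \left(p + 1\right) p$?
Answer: $1550568$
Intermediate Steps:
$b{\left(k,p \right)} = 2 k p \left(1 + p\right)$ ($b{\left(k,p \right)} = 2 k \left(1 + p\right) p = 2 k p \left(1 + p\right)$)
$\left(b{\left(112,83 \right)} + 20371\right) - 31531 = \left(2 \cdot 112 \cdot 83 \left(1 + 83\right) + 20371\right) - 31531 = \left(2 \cdot 112 \cdot 83 \cdot 84 + 20371\right) - 31531 = \left(1561728 + 20371\right) - 31531 = 1582099 - 31531 = 1550568$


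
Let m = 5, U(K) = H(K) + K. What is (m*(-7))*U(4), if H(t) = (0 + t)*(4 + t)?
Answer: -1260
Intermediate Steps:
H(t) = t*(4 + t)
U(K) = K + K*(4 + K) (U(K) = K*(4 + K) + K = K + K*(4 + K))
(m*(-7))*U(4) = (5*(-7))*(4*(5 + 4)) = -140*9 = -35*36 = -1260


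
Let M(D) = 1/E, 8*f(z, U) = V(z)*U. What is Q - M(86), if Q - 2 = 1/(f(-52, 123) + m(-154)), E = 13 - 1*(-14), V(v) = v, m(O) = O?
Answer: 101017/51489 ≈ 1.9619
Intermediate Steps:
E = 27 (E = 13 + 14 = 27)
f(z, U) = U*z/8 (f(z, U) = (z*U)/8 = (U*z)/8 = U*z/8)
Q = 3812/1907 (Q = 2 + 1/((⅛)*123*(-52) - 154) = 2 + 1/(-1599/2 - 154) = 2 + 1/(-1907/2) = 2 - 2/1907 = 3812/1907 ≈ 1.9990)
M(D) = 1/27
Q - M(86) = 3812/1907 - 1*1/27 = 3812/1907 - 1/27 = 101017/51489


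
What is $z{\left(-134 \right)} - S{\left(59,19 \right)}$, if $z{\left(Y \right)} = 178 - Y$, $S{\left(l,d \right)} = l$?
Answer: $253$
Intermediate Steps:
$z{\left(-134 \right)} - S{\left(59,19 \right)} = \left(178 - -134\right) - 59 = \left(178 + 134\right) - 59 = 312 - 59 = 253$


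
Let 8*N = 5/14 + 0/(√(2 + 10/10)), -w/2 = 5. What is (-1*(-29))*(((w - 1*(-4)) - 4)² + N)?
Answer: 324945/112 ≈ 2901.3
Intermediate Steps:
w = -10 (w = -2*5 = -10)
N = 5/112 (N = (5/14 + 0/(√(2 + 10/10)))/8 = (5*(1/14) + 0/(√(2 + 10*(⅒))))/8 = (5/14 + 0/(√(2 + 1)))/8 = (5/14 + 0/(√3))/8 = (5/14 + 0*(√3/3))/8 = (5/14 + 0)/8 = (⅛)*(5/14) = 5/112 ≈ 0.044643)
(-1*(-29))*(((w - 1*(-4)) - 4)² + N) = (-1*(-29))*(((-10 - 1*(-4)) - 4)² + 5/112) = 29*(((-10 + 4) - 4)² + 5/112) = 29*((-6 - 4)² + 5/112) = 29*((-10)² + 5/112) = 29*(100 + 5/112) = 29*(11205/112) = 324945/112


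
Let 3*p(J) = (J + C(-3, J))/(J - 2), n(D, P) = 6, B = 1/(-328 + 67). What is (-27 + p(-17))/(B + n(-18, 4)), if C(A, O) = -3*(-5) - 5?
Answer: -133284/29735 ≈ -4.4824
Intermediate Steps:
B = -1/261 (B = 1/(-261) = -1/261 ≈ -0.0038314)
C(A, O) = 10 (C(A, O) = 15 - 5 = 10)
p(J) = (10 + J)/(3*(-2 + J)) (p(J) = ((J + 10)/(J - 2))/3 = ((10 + J)/(-2 + J))/3 = (10 + J)/(3*(-2 + J)))
(-27 + p(-17))/(B + n(-18, 4)) = (-27 + (10 - 17)/(3*(-2 - 17)))/(-1/261 + 6) = (-27 + (⅓)*(-7)/(-19))/(1565/261) = (-27 + (⅓)*(-1/19)*(-7))*(261/1565) = (-27 + 7/57)*(261/1565) = -1532/57*261/1565 = -133284/29735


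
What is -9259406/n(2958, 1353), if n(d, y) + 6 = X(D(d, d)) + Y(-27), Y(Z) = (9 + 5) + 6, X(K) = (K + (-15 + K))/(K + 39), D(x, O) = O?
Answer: -9250146594/15953 ≈ -5.7984e+5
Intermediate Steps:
X(K) = (-15 + 2*K)/(39 + K)
Y(Z) = 20 (Y(Z) = 14 + 6 = 20)
n(d, y) = 14 + (-15 + 2*d)/(39 + d) (n(d, y) = -6 + ((-15 + 2*d)/(39 + d) + 20) = -6 + (20 + (-15 + 2*d)/(39 + d)) = 14 + (-15 + 2*d)/(39 + d))
-9259406/n(2958, 1353) = -9259406*(39 + 2958)/(531 + 16*2958) = -9259406*2997/(531 + 47328) = -9259406/((1/2997)*47859) = -9259406/15953/999 = -9259406*999/15953 = -9250146594/15953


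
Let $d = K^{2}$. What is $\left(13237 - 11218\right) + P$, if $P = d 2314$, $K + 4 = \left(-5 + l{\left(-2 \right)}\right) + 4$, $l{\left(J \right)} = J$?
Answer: $115405$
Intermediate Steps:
$K = -7$ ($K = -4 + \left(\left(-5 - 2\right) + 4\right) = -4 + \left(-7 + 4\right) = -4 - 3 = -7$)
$d = 49$ ($d = \left(-7\right)^{2} = 49$)
$P = 113386$ ($P = 49 \cdot 2314 = 113386$)
$\left(13237 - 11218\right) + P = \left(13237 - 11218\right) + 113386 = 2019 + 113386 = 115405$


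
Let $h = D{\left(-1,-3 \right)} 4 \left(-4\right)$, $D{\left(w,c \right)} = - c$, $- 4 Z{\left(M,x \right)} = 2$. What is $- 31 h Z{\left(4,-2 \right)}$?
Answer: $-744$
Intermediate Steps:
$Z{\left(M,x \right)} = - \frac{1}{2}$ ($Z{\left(M,x \right)} = \left(- \frac{1}{4}\right) 2 = - \frac{1}{2}$)
$h = -48$ ($h = \left(-1\right) \left(-3\right) 4 \left(-4\right) = 3 \cdot 4 \left(-4\right) = 12 \left(-4\right) = -48$)
$- 31 h Z{\left(4,-2 \right)} = \left(-31\right) \left(-48\right) \left(- \frac{1}{2}\right) = 1488 \left(- \frac{1}{2}\right) = -744$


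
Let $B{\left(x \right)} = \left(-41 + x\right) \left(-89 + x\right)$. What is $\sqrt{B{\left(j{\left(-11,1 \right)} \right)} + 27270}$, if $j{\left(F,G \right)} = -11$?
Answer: $\sqrt{32470} \approx 180.19$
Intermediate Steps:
$B{\left(x \right)} = \left(-89 + x\right) \left(-41 + x\right)$
$\sqrt{B{\left(j{\left(-11,1 \right)} \right)} + 27270} = \sqrt{\left(3649 + \left(-11\right)^{2} - -1430\right) + 27270} = \sqrt{\left(3649 + 121 + 1430\right) + 27270} = \sqrt{5200 + 27270} = \sqrt{32470}$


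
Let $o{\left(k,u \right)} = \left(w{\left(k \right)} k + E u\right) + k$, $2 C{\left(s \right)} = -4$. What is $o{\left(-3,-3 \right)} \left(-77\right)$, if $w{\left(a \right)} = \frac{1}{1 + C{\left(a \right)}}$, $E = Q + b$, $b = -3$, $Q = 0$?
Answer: $-693$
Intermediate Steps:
$C{\left(s \right)} = -2$ ($C{\left(s \right)} = \frac{1}{2} \left(-4\right) = -2$)
$E = -3$ ($E = 0 - 3 = -3$)
$w{\left(a \right)} = -1$ ($w{\left(a \right)} = \frac{1}{1 - 2} = \frac{1}{-1} = -1$)
$o{\left(k,u \right)} = - 3 u$ ($o{\left(k,u \right)} = \left(- k - 3 u\right) + k = - 3 u$)
$o{\left(-3,-3 \right)} \left(-77\right) = \left(-3\right) \left(-3\right) \left(-77\right) = 9 \left(-77\right) = -693$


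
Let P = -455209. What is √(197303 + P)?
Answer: I*√257906 ≈ 507.84*I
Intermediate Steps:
√(197303 + P) = √(197303 - 455209) = √(-257906) = I*√257906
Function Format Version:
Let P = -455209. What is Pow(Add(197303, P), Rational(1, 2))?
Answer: Mul(I, Pow(257906, Rational(1, 2))) ≈ Mul(507.84, I)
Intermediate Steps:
Pow(Add(197303, P), Rational(1, 2)) = Pow(Add(197303, -455209), Rational(1, 2)) = Pow(-257906, Rational(1, 2)) = Mul(I, Pow(257906, Rational(1, 2)))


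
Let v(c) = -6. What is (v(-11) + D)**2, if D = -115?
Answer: 14641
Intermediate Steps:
(v(-11) + D)**2 = (-6 - 115)**2 = (-121)**2 = 14641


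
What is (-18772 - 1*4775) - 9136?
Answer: -32683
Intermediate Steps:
(-18772 - 1*4775) - 9136 = (-18772 - 4775) - 9136 = -23547 - 9136 = -32683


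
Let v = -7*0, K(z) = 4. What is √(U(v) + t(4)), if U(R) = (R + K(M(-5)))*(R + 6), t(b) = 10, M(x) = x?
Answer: √34 ≈ 5.8309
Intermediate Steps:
v = 0
U(R) = (4 + R)*(6 + R) (U(R) = (R + 4)*(R + 6) = (4 + R)*(6 + R))
√(U(v) + t(4)) = √((24 + 0² + 10*0) + 10) = √((24 + 0 + 0) + 10) = √(24 + 10) = √34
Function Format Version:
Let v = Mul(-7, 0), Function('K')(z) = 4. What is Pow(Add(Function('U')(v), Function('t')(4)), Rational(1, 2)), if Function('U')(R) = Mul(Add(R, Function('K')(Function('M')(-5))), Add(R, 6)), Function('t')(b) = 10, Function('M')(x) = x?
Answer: Pow(34, Rational(1, 2)) ≈ 5.8309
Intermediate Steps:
v = 0
Function('U')(R) = Mul(Add(4, R), Add(6, R)) (Function('U')(R) = Mul(Add(R, 4), Add(R, 6)) = Mul(Add(4, R), Add(6, R)))
Pow(Add(Function('U')(v), Function('t')(4)), Rational(1, 2)) = Pow(Add(Add(24, Pow(0, 2), Mul(10, 0)), 10), Rational(1, 2)) = Pow(Add(Add(24, 0, 0), 10), Rational(1, 2)) = Pow(Add(24, 10), Rational(1, 2)) = Pow(34, Rational(1, 2))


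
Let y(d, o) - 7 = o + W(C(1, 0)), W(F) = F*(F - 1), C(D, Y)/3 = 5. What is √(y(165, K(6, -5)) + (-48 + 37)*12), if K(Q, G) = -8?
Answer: √77 ≈ 8.7750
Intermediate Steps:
C(D, Y) = 15 (C(D, Y) = 3*5 = 15)
W(F) = F*(-1 + F)
y(d, o) = 217 + o (y(d, o) = 7 + (o + 15*(-1 + 15)) = 7 + (o + 15*14) = 7 + (o + 210) = 7 + (210 + o) = 217 + o)
√(y(165, K(6, -5)) + (-48 + 37)*12) = √((217 - 8) + (-48 + 37)*12) = √(209 - 11*12) = √(209 - 132) = √77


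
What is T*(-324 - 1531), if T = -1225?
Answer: 2272375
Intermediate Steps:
T*(-324 - 1531) = -1225*(-324 - 1531) = -1225*(-1855) = 2272375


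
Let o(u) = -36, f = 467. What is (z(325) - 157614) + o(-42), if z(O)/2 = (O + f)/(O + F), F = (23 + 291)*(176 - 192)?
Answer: -740798934/4699 ≈ -1.5765e+5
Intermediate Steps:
F = -5024 (F = 314*(-16) = -5024)
z(O) = 2*(467 + O)/(-5024 + O) (z(O) = 2*((O + 467)/(O - 5024)) = 2*((467 + O)/(-5024 + O)) = 2*(467 + O)/(-5024 + O))
(z(325) - 157614) + o(-42) = (2*(467 + 325)/(-5024 + 325) - 157614) - 36 = (2*792/(-4699) - 157614) - 36 = (2*(-1/4699)*792 - 157614) - 36 = (-1584/4699 - 157614) - 36 = -740629770/4699 - 36 = -740798934/4699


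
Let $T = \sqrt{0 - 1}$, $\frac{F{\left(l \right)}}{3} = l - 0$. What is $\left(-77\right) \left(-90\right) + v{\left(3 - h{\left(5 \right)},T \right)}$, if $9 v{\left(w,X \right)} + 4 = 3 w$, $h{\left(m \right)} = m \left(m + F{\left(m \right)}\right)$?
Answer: $\frac{62075}{9} \approx 6897.2$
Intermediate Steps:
$F{\left(l \right)} = 3 l$ ($F{\left(l \right)} = 3 \left(l - 0\right) = 3 \left(l + 0\right) = 3 l$)
$T = i$ ($T = \sqrt{-1} = i \approx 1.0 i$)
$h{\left(m \right)} = 4 m^{2}$ ($h{\left(m \right)} = m \left(m + 3 m\right) = m 4 m = 4 m^{2}$)
$v{\left(w,X \right)} = - \frac{4}{9} + \frac{w}{3}$ ($v{\left(w,X \right)} = - \frac{4}{9} + \frac{3 w}{9} = - \frac{4}{9} + \frac{w}{3}$)
$\left(-77\right) \left(-90\right) + v{\left(3 - h{\left(5 \right)},T \right)} = \left(-77\right) \left(-90\right) + \left(- \frac{4}{9} + \frac{3 - 4 \cdot 5^{2}}{3}\right) = 6930 + \left(- \frac{4}{9} + \frac{3 - 4 \cdot 25}{3}\right) = 6930 + \left(- \frac{4}{9} + \frac{3 - 100}{3}\right) = 6930 + \left(- \frac{4}{9} + \frac{1}{3} \left(-97\right)\right) = 6930 - \frac{295}{9} = \frac{62075}{9}$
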